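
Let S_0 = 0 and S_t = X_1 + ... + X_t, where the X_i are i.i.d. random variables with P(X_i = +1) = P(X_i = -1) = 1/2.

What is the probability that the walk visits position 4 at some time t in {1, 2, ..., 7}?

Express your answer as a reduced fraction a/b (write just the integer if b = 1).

Count via complement. Let g(t,s) = #length-t paths at position s with S_1..S_t all ≠ 4.
g(t,s) = g(t-1,s-1) + g(t-1,s+1) for s ≠ 4; g(t,4) = 0.
t=0: g(0,0)=1
t=1: g(1,-1)=1 g(1,1)=1
t=2: g(2,-2)=1 g(2,0)=2 g(2,2)=1
t=3: g(3,-3)=1 g(3,-1)=3 g(3,1)=3 g(3,3)=1
t=4: g(4,-4)=1 g(4,-2)=4 g(4,0)=6 g(4,2)=4
t=5: g(5,-5)=1 g(5,-3)=5 g(5,-1)=10 g(5,1)=10 g(5,3)=4
t=6: g(6,-6)=1 g(6,-4)=6 g(6,-2)=15 g(6,0)=20 g(6,2)=14
t=7: g(7,-7)=1 g(7,-5)=7 g(7,-3)=21 g(7,-1)=35 g(7,1)=34 g(7,3)=14
Paths never hitting 4: Σ_s g(7,s) = 112
Paths hitting 4: 2^7 - 112 = 16
P = 16/128 = 1/8

Answer: 1/8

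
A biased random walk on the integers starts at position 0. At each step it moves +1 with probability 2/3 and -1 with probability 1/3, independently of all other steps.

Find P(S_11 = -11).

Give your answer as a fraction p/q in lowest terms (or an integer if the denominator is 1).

To reach position -11 after 11 steps: need 0 steps of +1 and 11 steps of -1.
Number of such sequences: C(11,0) = 1
Each has probability (2/3)^0 · (1/3)^11 = 1/177147
P = 1 · 1/177147 = 1/177147

Answer: 1/177147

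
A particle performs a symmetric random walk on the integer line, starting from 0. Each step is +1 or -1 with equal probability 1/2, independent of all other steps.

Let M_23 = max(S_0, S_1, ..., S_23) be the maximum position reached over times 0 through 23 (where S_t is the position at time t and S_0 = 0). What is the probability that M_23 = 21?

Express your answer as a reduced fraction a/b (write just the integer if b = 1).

Let M_23 = max(S_0,...,S_23). Use the reflection principle: for j ≥ 1, #{paths with M_23 ≥ j} = #{S_23 ≥ j} + #{S_23 ≥ j+1}.
By reflection, #{M_23 ≥ 21} = #{S_23 ≥ 21} + #{S_23 ≥ 22} = 24 + 1 = 25.
#{M_23 ≥ 22} = #{S_23 ≥ 22} + #{S_23 ≥ 23} = 1 + 1 = 2.
#{M_23 = 21} = 25 - 2 = 23.
P(M_23 = 21) = 23/8388608 = 23/8388608

Answer: 23/8388608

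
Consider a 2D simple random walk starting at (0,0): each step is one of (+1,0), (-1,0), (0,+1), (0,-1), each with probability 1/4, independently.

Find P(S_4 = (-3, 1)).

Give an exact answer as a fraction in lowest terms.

Answer: 1/64

Derivation:
Let h be the number of horizontal steps (so 4-h are vertical). To end at (-3,1) need (h-3)/2 right-steps and ((4-h)+1)/2 up-steps.
Sum over h with 3 ≤ h ≤ 3, h ≡ 1 (mod 2), 4-h ≡ 1 (mod 2):
h=3: C(4,3)·C(3,0)·C(1,1) = 4·1·1 = 4
Total favorable: 4
Total paths: 4^4 = 256
P = 4/256 = 1/64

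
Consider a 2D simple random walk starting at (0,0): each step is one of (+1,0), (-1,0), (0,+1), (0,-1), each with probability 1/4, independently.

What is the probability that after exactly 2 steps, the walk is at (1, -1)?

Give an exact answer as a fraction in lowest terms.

Let h be the number of horizontal steps (so 2-h are vertical). To end at (1,-1) need (h+1)/2 right-steps and ((2-h)-1)/2 up-steps.
Sum over h with 1 ≤ h ≤ 1, h ≡ 1 (mod 2), 2-h ≡ 1 (mod 2):
h=1: C(2,1)·C(1,1)·C(1,0) = 2·1·1 = 2
Total favorable: 2
Total paths: 4^2 = 16
P = 2/16 = 1/8

Answer: 1/8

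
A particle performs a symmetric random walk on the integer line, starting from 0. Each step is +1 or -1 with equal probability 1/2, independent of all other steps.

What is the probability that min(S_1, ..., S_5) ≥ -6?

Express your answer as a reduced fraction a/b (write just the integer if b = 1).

Answer: 1

Derivation:
Let f(t,s) = #length-t paths at position s with S_1..S_t all ≥ -6.
f(t,s) = f(t-1,s-1) + f(t-1,s+1) for s ≥ -6; f(t,s) = 0 for s < -6.
t=0: f(0,0)=1
t=1: f(1,-1)=1 f(1,1)=1
t=2: f(2,-2)=1 f(2,0)=2 f(2,2)=1
t=3: f(3,-3)=1 f(3,-1)=3 f(3,1)=3 f(3,3)=1
t=4: f(4,-4)=1 f(4,-2)=4 f(4,0)=6 f(4,2)=4 f(4,4)=1
t=5: f(5,-5)=1 f(5,-3)=5 f(5,-1)=10 f(5,1)=10 f(5,3)=5 f(5,5)=1
Σ_s f(5,s) = 32
P = 32/32 = 1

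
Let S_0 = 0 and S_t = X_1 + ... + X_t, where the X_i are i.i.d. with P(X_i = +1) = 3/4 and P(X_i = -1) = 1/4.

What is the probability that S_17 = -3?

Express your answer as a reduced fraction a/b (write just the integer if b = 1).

To reach position -3 after 17 steps: need 7 steps of +1 and 10 steps of -1.
Number of such sequences: C(17,7) = 19448
Each has probability (3/4)^7 · (1/4)^10 = 2187/17179869184
P = 19448 · 2187/17179869184 = 5316597/2147483648

Answer: 5316597/2147483648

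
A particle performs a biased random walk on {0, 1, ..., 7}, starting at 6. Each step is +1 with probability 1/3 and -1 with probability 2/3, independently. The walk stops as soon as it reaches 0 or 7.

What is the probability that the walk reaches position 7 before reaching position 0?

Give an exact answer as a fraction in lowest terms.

Biased walk: p = 1/3, q = 2/3, r = q/p = 2
Gambler's ruin: P(hit 7 before 0 | start at 6) = (1 - r^a)/(1 - r^N)
r^6 = 64; r^7 = 128
P = (1 - 64) / (1 - 128) = -63 / -127 = 63/127

Answer: 63/127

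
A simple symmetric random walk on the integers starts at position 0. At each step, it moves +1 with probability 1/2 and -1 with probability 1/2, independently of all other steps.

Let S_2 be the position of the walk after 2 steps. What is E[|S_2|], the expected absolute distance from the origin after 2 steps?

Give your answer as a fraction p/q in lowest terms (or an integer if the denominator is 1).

Answer: 1

Derivation:
S_2 takes values m ≡ 0 (mod 2) with |m| ≤ 2; P(S_2=m) = C(2,(2+m)/2)/2^2.
Total paths: 2^2 = 4
Distribution: P(S=-2)=1/4, P(S=0)=2/4, P(S=2)=1/4
E[|S_2|] = Σ_m |m|·P(S_2=m) = 4/4 = 1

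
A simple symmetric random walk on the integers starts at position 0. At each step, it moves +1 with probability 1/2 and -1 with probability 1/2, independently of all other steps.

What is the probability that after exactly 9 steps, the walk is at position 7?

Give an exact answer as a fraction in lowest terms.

Answer: 9/512

Derivation:
To reach position 7 after 9 steps: need 8 steps of +1 and 1 of -1.
Favorable paths: C(9,8) = 9
Total paths: 2^9 = 512
P = 9/512 = 9/512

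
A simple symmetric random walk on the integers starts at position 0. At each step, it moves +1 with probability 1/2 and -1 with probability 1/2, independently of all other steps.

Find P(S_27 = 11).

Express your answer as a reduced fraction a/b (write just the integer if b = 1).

Answer: 2220075/134217728

Derivation:
To reach position 11 after 27 steps: need 19 steps of +1 and 8 of -1.
Favorable paths: C(27,19) = 2220075
Total paths: 2^27 = 134217728
P = 2220075/134217728 = 2220075/134217728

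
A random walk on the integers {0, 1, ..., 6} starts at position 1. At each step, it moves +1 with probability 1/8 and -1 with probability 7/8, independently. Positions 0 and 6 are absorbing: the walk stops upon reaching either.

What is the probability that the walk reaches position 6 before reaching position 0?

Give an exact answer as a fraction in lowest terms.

Biased walk: p = 1/8, q = 7/8, r = q/p = 7
Gambler's ruin: P(hit 6 before 0 | start at 1) = (1 - r^a)/(1 - r^N)
r^1 = 7; r^6 = 117649
P = (1 - 7) / (1 - 117649) = -6 / -117648 = 1/19608

Answer: 1/19608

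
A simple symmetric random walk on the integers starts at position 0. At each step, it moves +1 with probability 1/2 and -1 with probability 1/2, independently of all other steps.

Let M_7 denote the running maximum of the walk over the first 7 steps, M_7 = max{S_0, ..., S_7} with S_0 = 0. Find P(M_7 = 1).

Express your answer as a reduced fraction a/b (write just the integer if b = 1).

Let M_7 = max(S_0,...,S_7). Use the reflection principle: for j ≥ 1, #{paths with M_7 ≥ j} = #{S_7 ≥ j} + #{S_7 ≥ j+1}.
By reflection, #{M_7 ≥ 1} = #{S_7 ≥ 1} + #{S_7 ≥ 2} = 64 + 29 = 93.
#{M_7 ≥ 2} = #{S_7 ≥ 2} + #{S_7 ≥ 3} = 29 + 29 = 58.
#{M_7 = 1} = 93 - 58 = 35.
P(M_7 = 1) = 35/128 = 35/128

Answer: 35/128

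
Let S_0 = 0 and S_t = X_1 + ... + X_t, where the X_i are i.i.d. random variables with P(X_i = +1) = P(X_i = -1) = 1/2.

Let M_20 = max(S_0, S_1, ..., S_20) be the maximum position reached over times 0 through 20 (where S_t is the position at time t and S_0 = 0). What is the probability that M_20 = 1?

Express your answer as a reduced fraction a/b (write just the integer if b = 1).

Answer: 20995/131072

Derivation:
Let M_20 = max(S_0,...,S_20). Use the reflection principle: for j ≥ 1, #{paths with M_20 ≥ j} = #{S_20 ≥ j} + #{S_20 ≥ j+1}.
By reflection, #{M_20 ≥ 1} = #{S_20 ≥ 1} + #{S_20 ≥ 2} = 431910 + 431910 = 863820.
#{M_20 ≥ 2} = #{S_20 ≥ 2} + #{S_20 ≥ 3} = 431910 + 263950 = 695860.
#{M_20 = 1} = 863820 - 695860 = 167960.
P(M_20 = 1) = 167960/1048576 = 20995/131072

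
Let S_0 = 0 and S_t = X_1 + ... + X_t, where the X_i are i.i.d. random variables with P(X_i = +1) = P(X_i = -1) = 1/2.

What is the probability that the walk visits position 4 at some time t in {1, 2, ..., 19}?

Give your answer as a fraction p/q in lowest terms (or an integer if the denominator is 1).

Count via complement. Let g(t,s) = #length-t paths at position s with S_1..S_t all ≠ 4.
g(t,s) = g(t-1,s-1) + g(t-1,s+1) for s ≠ 4; g(t,4) = 0.
t=0: g(0,0)=1
t=1: g(1,-1)=1 g(1,1)=1
t=2: g(2,-2)=1 g(2,0)=2 g(2,2)=1
t=3: g(3,-3)=1 g(3,-1)=3 g(3,1)=3 g(3,3)=1
t=4: g(4,-4)=1 g(4,-2)=4 g(4,0)=6 g(4,2)=4
t=5: g(5,-5)=1 g(5,-3)=5 g(5,-1)=10 g(5,1)=10 g(5,3)=4
t=6: g(6,-6)=1 g(6,-4)=6 g(6,-2)=15 g(6,0)=20 g(6,2)=14
t=7: g(7,-7)=1 g(7,-5)=7 g(7,-3)=21 g(7,-1)=35 g(7,1)=34 g(7,3)=14
t=8: g(8,-8)=1 g(8,-6)=8 g(8,-4)=28 g(8,-2)=56 g(8,0)=69 g(8,2)=48
t=9: g(9,-9)=1 g(9,-7)=9 g(9,-5)=36 g(9,-3)=84 g(9,-1)=125 g(9,1)=117 g(9,3)=48
t=10: g(10,-10)=1 g(10,-8)=10 g(10,-6)=45 g(10,-4)=120 g(10,-2)=209 g(10,0)=242 g(10,2)=165
t=11: g(11,-11)=1 g(11,-9)=11 g(11,-7)=55 g(11,-5)=165 g(11,-3)=329 g(11,-1)=451 g(11,1)=407 g(11,3)=165
t=12: g(12,-12)=1 g(12,-10)=12 g(12,-8)=66 g(12,-6)=220 g(12,-4)=494 g(12,-2)=780 g(12,0)=858 g(12,2)=572
t=13: g(13,-13)=1 g(13,-11)=13 g(13,-9)=78 g(13,-7)=286 g(13,-5)=714 g(13,-3)=1274 g(13,-1)=1638 g(13,1)=1430 g(13,3)=572
t=14: g(14,-14)=1 g(14,-12)=14 g(14,-10)=91 g(14,-8)=364 g(14,-6)=1000 g(14,-4)=1988 g(14,-2)=2912 g(14,0)=3068 g(14,2)=2002
t=15: g(15,-15)=1 g(15,-13)=15 g(15,-11)=105 g(15,-9)=455 g(15,-7)=1364 g(15,-5)=2988 g(15,-3)=4900 g(15,-1)=5980 g(15,1)=5070 g(15,3)=2002
t=16: g(16,-16)=1 g(16,-14)=16 g(16,-12)=120 g(16,-10)=560 g(16,-8)=1819 g(16,-6)=4352 g(16,-4)=7888 g(16,-2)=10880 g(16,0)=11050 g(16,2)=7072
t=17: g(17,-17)=1 g(17,-15)=17 g(17,-13)=136 g(17,-11)=680 g(17,-9)=2379 g(17,-7)=6171 g(17,-5)=12240 g(17,-3)=18768 g(17,-1)=21930 g(17,1)=18122 g(17,3)=7072
t=18: g(18,-18)=1 g(18,-16)=18 g(18,-14)=153 g(18,-12)=816 g(18,-10)=3059 g(18,-8)=8550 g(18,-6)=18411 g(18,-4)=31008 g(18,-2)=40698 g(18,0)=40052 g(18,2)=25194
t=19: g(19,-19)=1 g(19,-17)=19 g(19,-15)=171 g(19,-13)=969 g(19,-11)=3875 g(19,-9)=11609 g(19,-7)=26961 g(19,-5)=49419 g(19,-3)=71706 g(19,-1)=80750 g(19,1)=65246 g(19,3)=25194
Paths never hitting 4: Σ_s g(19,s) = 335920
Paths hitting 4: 2^19 - 335920 = 188368
P = 188368/524288 = 11773/32768

Answer: 11773/32768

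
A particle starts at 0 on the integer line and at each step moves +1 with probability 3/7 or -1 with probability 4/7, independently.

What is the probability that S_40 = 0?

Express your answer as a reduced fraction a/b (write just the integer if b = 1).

To be at 0 after 40 steps: need exactly 20 steps of +1 and 20 of -1.
Number of such sequences: C(40,20) = 137846528820
Each has probability (3/7)^20 · (4/7)^20 = 3833759992447475122176/6366805760909027985741435139224001
P = 137846528820 · 3833759992447475122176/6366805760909027985741435139224001 = 75495786755410551680752429301760/909543680129861140820205019889143

Answer: 75495786755410551680752429301760/909543680129861140820205019889143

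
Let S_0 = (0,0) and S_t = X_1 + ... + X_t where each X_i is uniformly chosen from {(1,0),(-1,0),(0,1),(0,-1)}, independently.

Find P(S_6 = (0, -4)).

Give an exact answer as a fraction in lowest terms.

Answer: 9/1024

Derivation:
Let h be the number of horizontal steps (so 6-h are vertical). To end at (0,-4) need (h+0)/2 right-steps and ((6-h)-4)/2 up-steps.
Sum over h with 0 ≤ h ≤ 2, h ≡ 0 (mod 2), 6-h ≡ 0 (mod 2):
h=0: C(6,0)·C(0,0)·C(6,1) = 1·1·6 = 6
h=2: C(6,2)·C(2,1)·C(4,0) = 15·2·1 = 30
Total favorable: 36
Total paths: 4^6 = 4096
P = 36/4096 = 9/1024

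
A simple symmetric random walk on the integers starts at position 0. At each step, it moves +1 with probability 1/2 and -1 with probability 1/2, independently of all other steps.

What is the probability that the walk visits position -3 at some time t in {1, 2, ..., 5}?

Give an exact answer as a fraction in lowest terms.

Answer: 7/32

Derivation:
Count via complement. Let g(t,s) = #length-t paths at position s with S_1..S_t all ≠ -3.
g(t,s) = g(t-1,s-1) + g(t-1,s+1) for s ≠ -3; g(t,-3) = 0.
t=0: g(0,0)=1
t=1: g(1,-1)=1 g(1,1)=1
t=2: g(2,-2)=1 g(2,0)=2 g(2,2)=1
t=3: g(3,-1)=3 g(3,1)=3 g(3,3)=1
t=4: g(4,-2)=3 g(4,0)=6 g(4,2)=4 g(4,4)=1
t=5: g(5,-1)=9 g(5,1)=10 g(5,3)=5 g(5,5)=1
Paths never hitting -3: Σ_s g(5,s) = 25
Paths hitting -3: 2^5 - 25 = 7
P = 7/32 = 7/32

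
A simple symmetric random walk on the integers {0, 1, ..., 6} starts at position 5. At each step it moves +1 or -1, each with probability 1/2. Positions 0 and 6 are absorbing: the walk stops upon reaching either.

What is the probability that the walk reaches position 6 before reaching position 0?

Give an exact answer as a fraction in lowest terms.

Answer: 5/6

Derivation:
Symmetric walk (p = 1/2): the harmonic-function argument gives P(hit 6 before 0 | start at 5) = a/N.
P = 5/6 = 5/6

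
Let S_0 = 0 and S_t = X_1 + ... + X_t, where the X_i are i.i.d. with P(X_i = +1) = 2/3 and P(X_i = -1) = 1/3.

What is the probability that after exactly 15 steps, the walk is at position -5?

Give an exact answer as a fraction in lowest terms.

Answer: 32032/4782969

Derivation:
To reach position -5 after 15 steps: need 5 steps of +1 and 10 steps of -1.
Number of such sequences: C(15,5) = 3003
Each has probability (2/3)^5 · (1/3)^10 = 32/14348907
P = 3003 · 32/14348907 = 32032/4782969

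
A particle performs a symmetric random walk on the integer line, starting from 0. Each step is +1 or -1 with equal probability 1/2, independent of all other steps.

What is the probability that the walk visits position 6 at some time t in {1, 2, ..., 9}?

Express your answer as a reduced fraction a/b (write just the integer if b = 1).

Count via complement. Let g(t,s) = #length-t paths at position s with S_1..S_t all ≠ 6.
g(t,s) = g(t-1,s-1) + g(t-1,s+1) for s ≠ 6; g(t,6) = 0.
t=0: g(0,0)=1
t=1: g(1,-1)=1 g(1,1)=1
t=2: g(2,-2)=1 g(2,0)=2 g(2,2)=1
t=3: g(3,-3)=1 g(3,-1)=3 g(3,1)=3 g(3,3)=1
t=4: g(4,-4)=1 g(4,-2)=4 g(4,0)=6 g(4,2)=4 g(4,4)=1
t=5: g(5,-5)=1 g(5,-3)=5 g(5,-1)=10 g(5,1)=10 g(5,3)=5 g(5,5)=1
t=6: g(6,-6)=1 g(6,-4)=6 g(6,-2)=15 g(6,0)=20 g(6,2)=15 g(6,4)=6
t=7: g(7,-7)=1 g(7,-5)=7 g(7,-3)=21 g(7,-1)=35 g(7,1)=35 g(7,3)=21 g(7,5)=6
t=8: g(8,-8)=1 g(8,-6)=8 g(8,-4)=28 g(8,-2)=56 g(8,0)=70 g(8,2)=56 g(8,4)=27
t=9: g(9,-9)=1 g(9,-7)=9 g(9,-5)=36 g(9,-3)=84 g(9,-1)=126 g(9,1)=126 g(9,3)=83 g(9,5)=27
Paths never hitting 6: Σ_s g(9,s) = 492
Paths hitting 6: 2^9 - 492 = 20
P = 20/512 = 5/128

Answer: 5/128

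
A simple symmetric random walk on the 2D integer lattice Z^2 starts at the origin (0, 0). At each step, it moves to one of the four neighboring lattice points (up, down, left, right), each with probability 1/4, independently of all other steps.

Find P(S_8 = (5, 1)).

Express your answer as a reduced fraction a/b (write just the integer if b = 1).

Answer: 7/2048

Derivation:
Let h be the number of horizontal steps (so 8-h are vertical). To end at (5,1) need (h+5)/2 right-steps and ((8-h)+1)/2 up-steps.
Sum over h with 5 ≤ h ≤ 7, h ≡ 1 (mod 2), 8-h ≡ 1 (mod 2):
h=5: C(8,5)·C(5,5)·C(3,2) = 56·1·3 = 168
h=7: C(8,7)·C(7,6)·C(1,1) = 8·7·1 = 56
Total favorable: 224
Total paths: 4^8 = 65536
P = 224/65536 = 7/2048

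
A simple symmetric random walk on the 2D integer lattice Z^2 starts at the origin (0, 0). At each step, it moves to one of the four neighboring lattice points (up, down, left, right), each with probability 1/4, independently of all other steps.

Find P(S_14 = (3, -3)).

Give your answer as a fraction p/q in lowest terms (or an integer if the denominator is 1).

Let h be the number of horizontal steps (so 14-h are vertical). To end at (3,-3) need (h+3)/2 right-steps and ((14-h)-3)/2 up-steps.
Sum over h with 3 ≤ h ≤ 11, h ≡ 1 (mod 2), 14-h ≡ 1 (mod 2):
h=3: C(14,3)·C(3,3)·C(11,4) = 364·1·330 = 120120
h=5: C(14,5)·C(5,4)·C(9,3) = 2002·5·84 = 840840
h=7: C(14,7)·C(7,5)·C(7,2) = 3432·21·21 = 1513512
h=9: C(14,9)·C(9,6)·C(5,1) = 2002·84·5 = 840840
h=11: C(14,11)·C(11,7)·C(3,0) = 364·330·1 = 120120
Total favorable: 3435432
Total paths: 4^14 = 268435456
P = 3435432/268435456 = 429429/33554432

Answer: 429429/33554432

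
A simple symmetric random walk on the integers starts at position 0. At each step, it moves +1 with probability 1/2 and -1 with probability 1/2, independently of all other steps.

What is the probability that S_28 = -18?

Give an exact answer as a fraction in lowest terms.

Answer: 12285/33554432

Derivation:
To reach position -18 after 28 steps: need 5 steps of +1 and 23 of -1.
Favorable paths: C(28,5) = 98280
Total paths: 2^28 = 268435456
P = 98280/268435456 = 12285/33554432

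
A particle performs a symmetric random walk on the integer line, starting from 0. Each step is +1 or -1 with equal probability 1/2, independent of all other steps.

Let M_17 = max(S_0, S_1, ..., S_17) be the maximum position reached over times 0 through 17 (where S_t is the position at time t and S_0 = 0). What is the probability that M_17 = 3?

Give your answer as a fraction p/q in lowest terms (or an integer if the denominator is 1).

Answer: 2431/16384

Derivation:
Let M_17 = max(S_0,...,S_17). Use the reflection principle: for j ≥ 1, #{paths with M_17 ≥ j} = #{S_17 ≥ j} + #{S_17 ≥ j+1}.
By reflection, #{M_17 ≥ 3} = #{S_17 ≥ 3} + #{S_17 ≥ 4} = 41226 + 21778 = 63004.
#{M_17 ≥ 4} = #{S_17 ≥ 4} + #{S_17 ≥ 5} = 21778 + 21778 = 43556.
#{M_17 = 3} = 63004 - 43556 = 19448.
P(M_17 = 3) = 19448/131072 = 2431/16384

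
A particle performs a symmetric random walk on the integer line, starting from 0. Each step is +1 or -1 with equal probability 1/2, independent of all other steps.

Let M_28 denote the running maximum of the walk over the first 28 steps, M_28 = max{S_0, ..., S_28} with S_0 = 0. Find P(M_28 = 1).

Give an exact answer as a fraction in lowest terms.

Let M_28 = max(S_0,...,S_28). Use the reflection principle: for j ≥ 1, #{paths with M_28 ≥ j} = #{S_28 ≥ j} + #{S_28 ≥ j+1}.
By reflection, #{M_28 ≥ 1} = #{S_28 ≥ 1} + #{S_28 ≥ 2} = 114159428 + 114159428 = 228318856.
#{M_28 ≥ 2} = #{S_28 ≥ 2} + #{S_28 ≥ 3} = 114159428 + 76717268 = 190876696.
#{M_28 = 1} = 228318856 - 190876696 = 37442160.
P(M_28 = 1) = 37442160/268435456 = 2340135/16777216

Answer: 2340135/16777216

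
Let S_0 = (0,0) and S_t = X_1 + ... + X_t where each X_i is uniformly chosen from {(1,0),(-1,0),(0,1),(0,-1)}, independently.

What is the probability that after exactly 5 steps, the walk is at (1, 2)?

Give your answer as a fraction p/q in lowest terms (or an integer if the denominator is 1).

Answer: 25/512

Derivation:
Let h be the number of horizontal steps (so 5-h are vertical). To end at (1,2) need (h+1)/2 right-steps and ((5-h)+2)/2 up-steps.
Sum over h with 1 ≤ h ≤ 3, h ≡ 1 (mod 2), 5-h ≡ 0 (mod 2):
h=1: C(5,1)·C(1,1)·C(4,3) = 5·1·4 = 20
h=3: C(5,3)·C(3,2)·C(2,2) = 10·3·1 = 30
Total favorable: 50
Total paths: 4^5 = 1024
P = 50/1024 = 25/512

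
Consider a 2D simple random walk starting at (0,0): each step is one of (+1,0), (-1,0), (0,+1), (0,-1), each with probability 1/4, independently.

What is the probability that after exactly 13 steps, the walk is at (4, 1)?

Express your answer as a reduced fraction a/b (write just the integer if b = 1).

Let h be the number of horizontal steps (so 13-h are vertical). To end at (4,1) need (h+4)/2 right-steps and ((13-h)+1)/2 up-steps.
Sum over h with 4 ≤ h ≤ 12, h ≡ 0 (mod 2), 13-h ≡ 1 (mod 2):
h=4: C(13,4)·C(4,4)·C(9,5) = 715·1·126 = 90090
h=6: C(13,6)·C(6,5)·C(7,4) = 1716·6·35 = 360360
h=8: C(13,8)·C(8,6)·C(5,3) = 1287·28·10 = 360360
h=10: C(13,10)·C(10,7)·C(3,2) = 286·120·3 = 102960
h=12: C(13,12)·C(12,8)·C(1,1) = 13·495·1 = 6435
Total favorable: 920205
Total paths: 4^13 = 67108864
P = 920205/67108864 = 920205/67108864

Answer: 920205/67108864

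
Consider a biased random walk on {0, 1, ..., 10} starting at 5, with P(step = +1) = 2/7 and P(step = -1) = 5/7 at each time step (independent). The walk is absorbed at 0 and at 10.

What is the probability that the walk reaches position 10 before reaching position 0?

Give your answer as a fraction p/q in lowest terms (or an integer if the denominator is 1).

Biased walk: p = 2/7, q = 5/7, r = q/p = 5/2
Gambler's ruin: P(hit 10 before 0 | start at 5) = (1 - r^a)/(1 - r^N)
r^5 = 3125/32; r^10 = 9765625/1024
P = (1 - 3125/32) / (1 - 9765625/1024) = -3093/32 / -9764601/1024 = 32/3157

Answer: 32/3157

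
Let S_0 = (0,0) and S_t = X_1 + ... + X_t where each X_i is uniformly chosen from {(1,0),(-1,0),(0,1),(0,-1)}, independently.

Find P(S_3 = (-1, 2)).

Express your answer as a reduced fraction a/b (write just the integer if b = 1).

Let h be the number of horizontal steps (so 3-h are vertical). To end at (-1,2) need (h-1)/2 right-steps and ((3-h)+2)/2 up-steps.
Sum over h with 1 ≤ h ≤ 1, h ≡ 1 (mod 2), 3-h ≡ 0 (mod 2):
h=1: C(3,1)·C(1,0)·C(2,2) = 3·1·1 = 3
Total favorable: 3
Total paths: 4^3 = 64
P = 3/64 = 3/64

Answer: 3/64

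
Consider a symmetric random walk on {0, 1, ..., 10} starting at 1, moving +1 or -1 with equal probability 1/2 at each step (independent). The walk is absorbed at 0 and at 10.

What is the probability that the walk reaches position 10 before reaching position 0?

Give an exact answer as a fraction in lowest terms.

Symmetric walk (p = 1/2): the harmonic-function argument gives P(hit 10 before 0 | start at 1) = a/N.
P = 1/10 = 1/10

Answer: 1/10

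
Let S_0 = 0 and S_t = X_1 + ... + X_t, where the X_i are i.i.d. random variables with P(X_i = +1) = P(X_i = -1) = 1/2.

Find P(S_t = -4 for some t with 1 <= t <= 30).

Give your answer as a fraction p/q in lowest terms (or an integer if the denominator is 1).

Count via complement. Let g(t,s) = #length-t paths at position s with S_1..S_t all ≠ -4.
g(t,s) = g(t-1,s-1) + g(t-1,s+1) for s ≠ -4; g(t,-4) = 0.
t=0: g(0,0)=1
t=1: g(1,-1)=1 g(1,1)=1
t=2: g(2,-2)=1 g(2,0)=2 g(2,2)=1
t=3: g(3,-3)=1 g(3,-1)=3 g(3,1)=3 g(3,3)=1
t=4: g(4,-2)=4 g(4,0)=6 g(4,2)=4 g(4,4)=1
t=5: g(5,-3)=4 g(5,-1)=10 g(5,1)=10 g(5,3)=5 g(5,5)=1
t=6: g(6,-2)=14 g(6,0)=20 g(6,2)=15 g(6,4)=6 g(6,6)=1
t=7: g(7,-3)=14 g(7,-1)=34 g(7,1)=35 g(7,3)=21 g(7,5)=7 g(7,7)=1
t=8: g(8,-2)=48 g(8,0)=69 g(8,2)=56 g(8,4)=28 g(8,6)=8 g(8,8)=1
t=9: g(9,-3)=48 g(9,-1)=117 g(9,1)=125 g(9,3)=84 g(9,5)=36 g(9,7)=9 g(9,9)=1
t=10: g(10,-2)=165 g(10,0)=242 g(10,2)=209 g(10,4)=120 g(10,6)=45 g(10,8)=10 g(10,10)=1
t=11: g(11,-3)=165 g(11,-1)=407 g(11,1)=451 g(11,3)=329 g(11,5)=165 g(11,7)=55 g(11,9)=11 g(11,11)=1
t=12: g(12,-2)=572 g(12,0)=858 g(12,2)=780 g(12,4)=494 g(12,6)=220 g(12,8)=66 g(12,10)=12 g(12,12)=1
t=13: g(13,-3)=572 g(13,-1)=1430 g(13,1)=1638 g(13,3)=1274 g(13,5)=714 g(13,7)=286 g(13,9)=78 g(13,11)=13 g(13,13)=1
t=14: g(14,-2)=2002 g(14,0)=3068 g(14,2)=2912 g(14,4)=1988 g(14,6)=1000 g(14,8)=364 g(14,10)=91 g(14,12)=14 g(14,14)=1
t=15: g(15,-3)=2002 g(15,-1)=5070 g(15,1)=5980 g(15,3)=4900 g(15,5)=2988 g(15,7)=1364 g(15,9)=455 g(15,11)=105 g(15,13)=15 g(15,15)=1
t=16: g(16,-2)=7072 g(16,0)=11050 g(16,2)=10880 g(16,4)=7888 g(16,6)=4352 g(16,8)=1819 g(16,10)=560 g(16,12)=120 g(16,14)=16 g(16,16)=1
t=17: g(17,-3)=7072 g(17,-1)=18122 g(17,1)=21930 g(17,3)=18768 g(17,5)=12240 g(17,7)=6171 g(17,9)=2379 g(17,11)=680 g(17,13)=136 g(17,15)=17 g(17,17)=1
t=18: g(18,-2)=25194 g(18,0)=40052 g(18,2)=40698 g(18,4)=31008 g(18,6)=18411 g(18,8)=8550 g(18,10)=3059 g(18,12)=816 g(18,14)=153 g(18,16)=18 g(18,18)=1
t=19: g(19,-3)=25194 g(19,-1)=65246 g(19,1)=80750 g(19,3)=71706 g(19,5)=49419 g(19,7)=26961 g(19,9)=11609 g(19,11)=3875 g(19,13)=969 g(19,15)=171 g(19,17)=19 g(19,19)=1
t=20: g(20,-2)=90440 g(20,0)=145996 g(20,2)=152456 g(20,4)=121125 g(20,6)=76380 g(20,8)=38570 g(20,10)=15484 g(20,12)=4844 g(20,14)=1140 g(20,16)=190 g(20,18)=20 g(20,20)=1
t=21: g(21,-3)=90440 g(21,-1)=236436 g(21,1)=298452 g(21,3)=273581 g(21,5)=197505 g(21,7)=114950 g(21,9)=54054 g(21,11)=20328 g(21,13)=5984 g(21,15)=1330 g(21,17)=210 g(21,19)=21 g(21,21)=1
t=22: g(22,-2)=326876 g(22,0)=534888 g(22,2)=572033 g(22,4)=471086 g(22,6)=312455 g(22,8)=169004 g(22,10)=74382 g(22,12)=26312 g(22,14)=7314 g(22,16)=1540 g(22,18)=231 g(22,20)=22 g(22,22)=1
t=23: g(23,-3)=326876 g(23,-1)=861764 g(23,1)=1106921 g(23,3)=1043119 g(23,5)=783541 g(23,7)=481459 g(23,9)=243386 g(23,11)=100694 g(23,13)=33626 g(23,15)=8854 g(23,17)=1771 g(23,19)=253 g(23,21)=23 g(23,23)=1
t=24: g(24,-2)=1188640 g(24,0)=1968685 g(24,2)=2150040 g(24,4)=1826660 g(24,6)=1265000 g(24,8)=724845 g(24,10)=344080 g(24,12)=134320 g(24,14)=42480 g(24,16)=10625 g(24,18)=2024 g(24,20)=276 g(24,22)=24 g(24,24)=1
t=25: g(25,-3)=1188640 g(25,-1)=3157325 g(25,1)=4118725 g(25,3)=3976700 g(25,5)=3091660 g(25,7)=1989845 g(25,9)=1068925 g(25,11)=478400 g(25,13)=176800 g(25,15)=53105 g(25,17)=12649 g(25,19)=2300 g(25,21)=300 g(25,23)=25 g(25,25)=1
t=26: g(26,-2)=4345965 g(26,0)=7276050 g(26,2)=8095425 g(26,4)=7068360 g(26,6)=5081505 g(26,8)=3058770 g(26,10)=1547325 g(26,12)=655200 g(26,14)=229905 g(26,16)=65754 g(26,18)=14949 g(26,20)=2600 g(26,22)=325 g(26,24)=26 g(26,26)=1
t=27: g(27,-3)=4345965 g(27,-1)=11622015 g(27,1)=15371475 g(27,3)=15163785 g(27,5)=12149865 g(27,7)=8140275 g(27,9)=4606095 g(27,11)=2202525 g(27,13)=885105 g(27,15)=295659 g(27,17)=80703 g(27,19)=17549 g(27,21)=2925 g(27,23)=351 g(27,25)=27 g(27,27)=1
t=28: g(28,-2)=15967980 g(28,0)=26993490 g(28,2)=30535260 g(28,4)=27313650 g(28,6)=20290140 g(28,8)=12746370 g(28,10)=6808620 g(28,12)=3087630 g(28,14)=1180764 g(28,16)=376362 g(28,18)=98252 g(28,20)=20474 g(28,22)=3276 g(28,24)=378 g(28,26)=28 g(28,28)=1
t=29: g(29,-3)=15967980 g(29,-1)=42961470 g(29,1)=57528750 g(29,3)=57848910 g(29,5)=47603790 g(29,7)=33036510 g(29,9)=19554990 g(29,11)=9896250 g(29,13)=4268394 g(29,15)=1557126 g(29,17)=474614 g(29,19)=118726 g(29,21)=23750 g(29,23)=3654 g(29,25)=406 g(29,27)=29 g(29,29)=1
t=30: g(30,-2)=58929450 g(30,0)=100490220 g(30,2)=115377660 g(30,4)=105452700 g(30,6)=80640300 g(30,8)=52591500 g(30,10)=29451240 g(30,12)=14164644 g(30,14)=5825520 g(30,16)=2031740 g(30,18)=593340 g(30,20)=142476 g(30,22)=27404 g(30,24)=4060 g(30,26)=435 g(30,28)=30 g(30,30)=1
Paths never hitting -4: Σ_s g(30,s) = 565722720
Paths hitting -4: 2^30 - 565722720 = 508019104
P = 508019104/1073741824 = 15875597/33554432

Answer: 15875597/33554432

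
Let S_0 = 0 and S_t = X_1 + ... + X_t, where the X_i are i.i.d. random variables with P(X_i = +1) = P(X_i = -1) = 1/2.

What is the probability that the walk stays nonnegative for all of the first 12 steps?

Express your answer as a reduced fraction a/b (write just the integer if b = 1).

Let f(t,s) = #length-t paths at position s with S_1..S_t all ≥ 0.
f(t,s) = f(t-1,s-1) + f(t-1,s+1) for s ≥ 0; f(t,s) = 0 for s < 0.
t=0: f(0,0)=1
t=1: f(1,1)=1
t=2: f(2,0)=1 f(2,2)=1
t=3: f(3,1)=2 f(3,3)=1
t=4: f(4,0)=2 f(4,2)=3 f(4,4)=1
t=5: f(5,1)=5 f(5,3)=4 f(5,5)=1
t=6: f(6,0)=5 f(6,2)=9 f(6,4)=5 f(6,6)=1
t=7: f(7,1)=14 f(7,3)=14 f(7,5)=6 f(7,7)=1
t=8: f(8,0)=14 f(8,2)=28 f(8,4)=20 f(8,6)=7 f(8,8)=1
t=9: f(9,1)=42 f(9,3)=48 f(9,5)=27 f(9,7)=8 f(9,9)=1
t=10: f(10,0)=42 f(10,2)=90 f(10,4)=75 f(10,6)=35 f(10,8)=9 f(10,10)=1
t=11: f(11,1)=132 f(11,3)=165 f(11,5)=110 f(11,7)=44 f(11,9)=10 f(11,11)=1
t=12: f(12,0)=132 f(12,2)=297 f(12,4)=275 f(12,6)=154 f(12,8)=54 f(12,10)=11 f(12,12)=1
Σ_s f(12,s) = 924
P = 924/4096 = 231/1024

Answer: 231/1024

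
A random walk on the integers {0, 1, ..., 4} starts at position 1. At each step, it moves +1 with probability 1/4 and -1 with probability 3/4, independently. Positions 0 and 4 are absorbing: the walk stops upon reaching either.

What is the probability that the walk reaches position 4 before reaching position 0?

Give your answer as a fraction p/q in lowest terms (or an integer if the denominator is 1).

Biased walk: p = 1/4, q = 3/4, r = q/p = 3
Gambler's ruin: P(hit 4 before 0 | start at 1) = (1 - r^a)/(1 - r^N)
r^1 = 3; r^4 = 81
P = (1 - 3) / (1 - 81) = -2 / -80 = 1/40

Answer: 1/40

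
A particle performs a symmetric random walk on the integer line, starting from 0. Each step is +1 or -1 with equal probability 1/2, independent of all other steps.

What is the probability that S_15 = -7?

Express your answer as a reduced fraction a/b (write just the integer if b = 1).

To reach position -7 after 15 steps: need 4 steps of +1 and 11 of -1.
Favorable paths: C(15,4) = 1365
Total paths: 2^15 = 32768
P = 1365/32768 = 1365/32768

Answer: 1365/32768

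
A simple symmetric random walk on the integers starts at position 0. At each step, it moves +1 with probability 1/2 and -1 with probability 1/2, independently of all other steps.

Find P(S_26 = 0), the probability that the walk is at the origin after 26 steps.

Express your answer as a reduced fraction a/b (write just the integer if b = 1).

To return to 0 after 26 steps: need exactly 13 steps of +1 and 13 of -1.
Favorable paths: C(26,13) = 10400600
Total paths: 2^26 = 67108864
P = 10400600/67108864 = 1300075/8388608

Answer: 1300075/8388608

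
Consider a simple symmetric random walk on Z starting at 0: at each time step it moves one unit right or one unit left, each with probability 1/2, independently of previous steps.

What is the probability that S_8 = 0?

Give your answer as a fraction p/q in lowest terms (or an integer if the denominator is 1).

Answer: 35/128

Derivation:
To reach position 0 after 8 steps: need 4 steps of +1 and 4 of -1.
Favorable paths: C(8,4) = 70
Total paths: 2^8 = 256
P = 70/256 = 35/128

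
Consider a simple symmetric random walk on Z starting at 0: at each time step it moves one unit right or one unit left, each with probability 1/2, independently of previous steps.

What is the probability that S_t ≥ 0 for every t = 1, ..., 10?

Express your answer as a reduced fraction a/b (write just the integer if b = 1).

Let f(t,s) = #length-t paths at position s with S_1..S_t all ≥ 0.
f(t,s) = f(t-1,s-1) + f(t-1,s+1) for s ≥ 0; f(t,s) = 0 for s < 0.
t=0: f(0,0)=1
t=1: f(1,1)=1
t=2: f(2,0)=1 f(2,2)=1
t=3: f(3,1)=2 f(3,3)=1
t=4: f(4,0)=2 f(4,2)=3 f(4,4)=1
t=5: f(5,1)=5 f(5,3)=4 f(5,5)=1
t=6: f(6,0)=5 f(6,2)=9 f(6,4)=5 f(6,6)=1
t=7: f(7,1)=14 f(7,3)=14 f(7,5)=6 f(7,7)=1
t=8: f(8,0)=14 f(8,2)=28 f(8,4)=20 f(8,6)=7 f(8,8)=1
t=9: f(9,1)=42 f(9,3)=48 f(9,5)=27 f(9,7)=8 f(9,9)=1
t=10: f(10,0)=42 f(10,2)=90 f(10,4)=75 f(10,6)=35 f(10,8)=9 f(10,10)=1
Σ_s f(10,s) = 252
P = 252/1024 = 63/256

Answer: 63/256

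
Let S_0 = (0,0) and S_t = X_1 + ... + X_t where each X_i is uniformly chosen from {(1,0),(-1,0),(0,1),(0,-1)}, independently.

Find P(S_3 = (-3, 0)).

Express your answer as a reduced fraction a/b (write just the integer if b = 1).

Let h be the number of horizontal steps (so 3-h are vertical). To end at (-3,0) need (h-3)/2 right-steps and ((3-h)+0)/2 up-steps.
Sum over h with 3 ≤ h ≤ 3, h ≡ 1 (mod 2), 3-h ≡ 0 (mod 2):
h=3: C(3,3)·C(3,0)·C(0,0) = 1·1·1 = 1
Total favorable: 1
Total paths: 4^3 = 64
P = 1/64 = 1/64

Answer: 1/64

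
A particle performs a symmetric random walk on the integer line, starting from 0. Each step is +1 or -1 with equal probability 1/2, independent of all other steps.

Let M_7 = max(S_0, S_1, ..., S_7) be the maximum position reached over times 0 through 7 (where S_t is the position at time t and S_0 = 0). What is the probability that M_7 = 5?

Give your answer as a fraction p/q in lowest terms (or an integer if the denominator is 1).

Let M_7 = max(S_0,...,S_7). Use the reflection principle: for j ≥ 1, #{paths with M_7 ≥ j} = #{S_7 ≥ j} + #{S_7 ≥ j+1}.
By reflection, #{M_7 ≥ 5} = #{S_7 ≥ 5} + #{S_7 ≥ 6} = 8 + 1 = 9.
#{M_7 ≥ 6} = #{S_7 ≥ 6} + #{S_7 ≥ 7} = 1 + 1 = 2.
#{M_7 = 5} = 9 - 2 = 7.
P(M_7 = 5) = 7/128 = 7/128

Answer: 7/128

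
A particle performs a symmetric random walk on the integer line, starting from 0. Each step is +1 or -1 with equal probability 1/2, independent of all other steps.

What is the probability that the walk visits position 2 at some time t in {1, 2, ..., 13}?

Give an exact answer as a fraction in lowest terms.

Answer: 595/1024

Derivation:
Count via complement. Let g(t,s) = #length-t paths at position s with S_1..S_t all ≠ 2.
g(t,s) = g(t-1,s-1) + g(t-1,s+1) for s ≠ 2; g(t,2) = 0.
t=0: g(0,0)=1
t=1: g(1,-1)=1 g(1,1)=1
t=2: g(2,-2)=1 g(2,0)=2
t=3: g(3,-3)=1 g(3,-1)=3 g(3,1)=2
t=4: g(4,-4)=1 g(4,-2)=4 g(4,0)=5
t=5: g(5,-5)=1 g(5,-3)=5 g(5,-1)=9 g(5,1)=5
t=6: g(6,-6)=1 g(6,-4)=6 g(6,-2)=14 g(6,0)=14
t=7: g(7,-7)=1 g(7,-5)=7 g(7,-3)=20 g(7,-1)=28 g(7,1)=14
t=8: g(8,-8)=1 g(8,-6)=8 g(8,-4)=27 g(8,-2)=48 g(8,0)=42
t=9: g(9,-9)=1 g(9,-7)=9 g(9,-5)=35 g(9,-3)=75 g(9,-1)=90 g(9,1)=42
t=10: g(10,-10)=1 g(10,-8)=10 g(10,-6)=44 g(10,-4)=110 g(10,-2)=165 g(10,0)=132
t=11: g(11,-11)=1 g(11,-9)=11 g(11,-7)=54 g(11,-5)=154 g(11,-3)=275 g(11,-1)=297 g(11,1)=132
t=12: g(12,-12)=1 g(12,-10)=12 g(12,-8)=65 g(12,-6)=208 g(12,-4)=429 g(12,-2)=572 g(12,0)=429
t=13: g(13,-13)=1 g(13,-11)=13 g(13,-9)=77 g(13,-7)=273 g(13,-5)=637 g(13,-3)=1001 g(13,-1)=1001 g(13,1)=429
Paths never hitting 2: Σ_s g(13,s) = 3432
Paths hitting 2: 2^13 - 3432 = 4760
P = 4760/8192 = 595/1024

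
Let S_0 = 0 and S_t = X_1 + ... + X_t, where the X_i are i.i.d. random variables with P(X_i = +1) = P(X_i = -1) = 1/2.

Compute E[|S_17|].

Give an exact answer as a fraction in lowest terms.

S_17 takes values m ≡ 1 (mod 2) with |m| ≤ 17; P(S_17=m) = C(17,(17+m)/2)/2^17.
Total paths: 2^17 = 131072
Distribution: P(S=-17)=1/131072, P(S=-15)=17/131072, P(S=-13)=136/131072, P(S=-11)=680/131072, P(S=-9)=2380/131072, P(S=-7)=6188/131072, P(S=-5)=12376/131072, P(S=-3)=19448/131072, P(S=-1)=24310/131072, P(S=1)=24310/131072, P(S=3)=19448/131072, P(S=5)=12376/131072, P(S=7)=6188/131072, P(S=9)=2380/131072, P(S=11)=680/131072, P(S=13)=136/131072, P(S=15)=17/131072, P(S=17)=1/131072
E[|S_17|] = Σ_m |m|·P(S_17=m) = 437580/131072 = 109395/32768

Answer: 109395/32768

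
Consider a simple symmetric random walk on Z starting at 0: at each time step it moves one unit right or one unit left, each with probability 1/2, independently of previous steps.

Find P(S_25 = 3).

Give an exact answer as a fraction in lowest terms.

Answer: 557175/4194304

Derivation:
To reach position 3 after 25 steps: need 14 steps of +1 and 11 of -1.
Favorable paths: C(25,14) = 4457400
Total paths: 2^25 = 33554432
P = 4457400/33554432 = 557175/4194304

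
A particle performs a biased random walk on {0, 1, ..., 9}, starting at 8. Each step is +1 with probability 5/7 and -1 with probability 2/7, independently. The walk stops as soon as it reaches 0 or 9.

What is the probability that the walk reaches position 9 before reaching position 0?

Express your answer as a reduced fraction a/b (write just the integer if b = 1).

Answer: 650615/650871

Derivation:
Biased walk: p = 5/7, q = 2/7, r = q/p = 2/5
Gambler's ruin: P(hit 9 before 0 | start at 8) = (1 - r^a)/(1 - r^N)
r^8 = 256/390625; r^9 = 512/1953125
P = (1 - 256/390625) / (1 - 512/1953125) = 390369/390625 / 1952613/1953125 = 650615/650871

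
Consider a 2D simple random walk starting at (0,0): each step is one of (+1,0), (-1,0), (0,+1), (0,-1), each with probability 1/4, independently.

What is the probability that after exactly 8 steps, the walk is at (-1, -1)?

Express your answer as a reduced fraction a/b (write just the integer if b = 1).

Answer: 245/4096

Derivation:
Let h be the number of horizontal steps (so 8-h are vertical). To end at (-1,-1) need (h-1)/2 right-steps and ((8-h)-1)/2 up-steps.
Sum over h with 1 ≤ h ≤ 7, h ≡ 1 (mod 2), 8-h ≡ 1 (mod 2):
h=1: C(8,1)·C(1,0)·C(7,3) = 8·1·35 = 280
h=3: C(8,3)·C(3,1)·C(5,2) = 56·3·10 = 1680
h=5: C(8,5)·C(5,2)·C(3,1) = 56·10·3 = 1680
h=7: C(8,7)·C(7,3)·C(1,0) = 8·35·1 = 280
Total favorable: 3920
Total paths: 4^8 = 65536
P = 3920/65536 = 245/4096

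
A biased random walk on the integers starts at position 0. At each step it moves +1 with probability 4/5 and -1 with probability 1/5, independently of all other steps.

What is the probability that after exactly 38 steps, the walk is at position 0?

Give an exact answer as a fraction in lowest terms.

Answer: 388625285349101273088/14551915228366851806640625

Derivation:
To be at 0 after 38 steps: need exactly 19 steps of +1 and 19 of -1.
Number of such sequences: C(38,19) = 35345263800
Each has probability (4/5)^19 · (1/5)^19 = 274877906944/363797880709171295166015625
P = 35345263800 · 274877906944/363797880709171295166015625 = 388625285349101273088/14551915228366851806640625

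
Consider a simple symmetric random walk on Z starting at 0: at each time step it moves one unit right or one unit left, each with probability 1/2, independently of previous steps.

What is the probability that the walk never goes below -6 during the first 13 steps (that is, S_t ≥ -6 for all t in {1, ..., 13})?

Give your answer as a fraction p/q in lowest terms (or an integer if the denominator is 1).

Answer: 3861/4096

Derivation:
Let f(t,s) = #length-t paths at position s with S_1..S_t all ≥ -6.
f(t,s) = f(t-1,s-1) + f(t-1,s+1) for s ≥ -6; f(t,s) = 0 for s < -6.
t=0: f(0,0)=1
t=1: f(1,-1)=1 f(1,1)=1
t=2: f(2,-2)=1 f(2,0)=2 f(2,2)=1
t=3: f(3,-3)=1 f(3,-1)=3 f(3,1)=3 f(3,3)=1
t=4: f(4,-4)=1 f(4,-2)=4 f(4,0)=6 f(4,2)=4 f(4,4)=1
t=5: f(5,-5)=1 f(5,-3)=5 f(5,-1)=10 f(5,1)=10 f(5,3)=5 f(5,5)=1
t=6: f(6,-6)=1 f(6,-4)=6 f(6,-2)=15 f(6,0)=20 f(6,2)=15 f(6,4)=6 f(6,6)=1
t=7: f(7,-5)=7 f(7,-3)=21 f(7,-1)=35 f(7,1)=35 f(7,3)=21 f(7,5)=7 f(7,7)=1
t=8: f(8,-6)=7 f(8,-4)=28 f(8,-2)=56 f(8,0)=70 f(8,2)=56 f(8,4)=28 f(8,6)=8 f(8,8)=1
t=9: f(9,-5)=35 f(9,-3)=84 f(9,-1)=126 f(9,1)=126 f(9,3)=84 f(9,5)=36 f(9,7)=9 f(9,9)=1
t=10: f(10,-6)=35 f(10,-4)=119 f(10,-2)=210 f(10,0)=252 f(10,2)=210 f(10,4)=120 f(10,6)=45 f(10,8)=10 f(10,10)=1
t=11: f(11,-5)=154 f(11,-3)=329 f(11,-1)=462 f(11,1)=462 f(11,3)=330 f(11,5)=165 f(11,7)=55 f(11,9)=11 f(11,11)=1
t=12: f(12,-6)=154 f(12,-4)=483 f(12,-2)=791 f(12,0)=924 f(12,2)=792 f(12,4)=495 f(12,6)=220 f(12,8)=66 f(12,10)=12 f(12,12)=1
t=13: f(13,-5)=637 f(13,-3)=1274 f(13,-1)=1715 f(13,1)=1716 f(13,3)=1287 f(13,5)=715 f(13,7)=286 f(13,9)=78 f(13,11)=13 f(13,13)=1
Σ_s f(13,s) = 7722
P = 7722/8192 = 3861/4096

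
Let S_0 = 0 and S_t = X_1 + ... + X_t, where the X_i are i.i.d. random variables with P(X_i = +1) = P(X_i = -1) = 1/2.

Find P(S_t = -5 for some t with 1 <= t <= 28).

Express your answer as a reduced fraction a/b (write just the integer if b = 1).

Answer: 46295513/134217728

Derivation:
Count via complement. Let g(t,s) = #length-t paths at position s with S_1..S_t all ≠ -5.
g(t,s) = g(t-1,s-1) + g(t-1,s+1) for s ≠ -5; g(t,-5) = 0.
t=0: g(0,0)=1
t=1: g(1,-1)=1 g(1,1)=1
t=2: g(2,-2)=1 g(2,0)=2 g(2,2)=1
t=3: g(3,-3)=1 g(3,-1)=3 g(3,1)=3 g(3,3)=1
t=4: g(4,-4)=1 g(4,-2)=4 g(4,0)=6 g(4,2)=4 g(4,4)=1
t=5: g(5,-3)=5 g(5,-1)=10 g(5,1)=10 g(5,3)=5 g(5,5)=1
t=6: g(6,-4)=5 g(6,-2)=15 g(6,0)=20 g(6,2)=15 g(6,4)=6 g(6,6)=1
t=7: g(7,-3)=20 g(7,-1)=35 g(7,1)=35 g(7,3)=21 g(7,5)=7 g(7,7)=1
t=8: g(8,-4)=20 g(8,-2)=55 g(8,0)=70 g(8,2)=56 g(8,4)=28 g(8,6)=8 g(8,8)=1
t=9: g(9,-3)=75 g(9,-1)=125 g(9,1)=126 g(9,3)=84 g(9,5)=36 g(9,7)=9 g(9,9)=1
t=10: g(10,-4)=75 g(10,-2)=200 g(10,0)=251 g(10,2)=210 g(10,4)=120 g(10,6)=45 g(10,8)=10 g(10,10)=1
t=11: g(11,-3)=275 g(11,-1)=451 g(11,1)=461 g(11,3)=330 g(11,5)=165 g(11,7)=55 g(11,9)=11 g(11,11)=1
t=12: g(12,-4)=275 g(12,-2)=726 g(12,0)=912 g(12,2)=791 g(12,4)=495 g(12,6)=220 g(12,8)=66 g(12,10)=12 g(12,12)=1
t=13: g(13,-3)=1001 g(13,-1)=1638 g(13,1)=1703 g(13,3)=1286 g(13,5)=715 g(13,7)=286 g(13,9)=78 g(13,11)=13 g(13,13)=1
t=14: g(14,-4)=1001 g(14,-2)=2639 g(14,0)=3341 g(14,2)=2989 g(14,4)=2001 g(14,6)=1001 g(14,8)=364 g(14,10)=91 g(14,12)=14 g(14,14)=1
t=15: g(15,-3)=3640 g(15,-1)=5980 g(15,1)=6330 g(15,3)=4990 g(15,5)=3002 g(15,7)=1365 g(15,9)=455 g(15,11)=105 g(15,13)=15 g(15,15)=1
t=16: g(16,-4)=3640 g(16,-2)=9620 g(16,0)=12310 g(16,2)=11320 g(16,4)=7992 g(16,6)=4367 g(16,8)=1820 g(16,10)=560 g(16,12)=120 g(16,14)=16 g(16,16)=1
t=17: g(17,-3)=13260 g(17,-1)=21930 g(17,1)=23630 g(17,3)=19312 g(17,5)=12359 g(17,7)=6187 g(17,9)=2380 g(17,11)=680 g(17,13)=136 g(17,15)=17 g(17,17)=1
t=18: g(18,-4)=13260 g(18,-2)=35190 g(18,0)=45560 g(18,2)=42942 g(18,4)=31671 g(18,6)=18546 g(18,8)=8567 g(18,10)=3060 g(18,12)=816 g(18,14)=153 g(18,16)=18 g(18,18)=1
t=19: g(19,-3)=48450 g(19,-1)=80750 g(19,1)=88502 g(19,3)=74613 g(19,5)=50217 g(19,7)=27113 g(19,9)=11627 g(19,11)=3876 g(19,13)=969 g(19,15)=171 g(19,17)=19 g(19,19)=1
t=20: g(20,-4)=48450 g(20,-2)=129200 g(20,0)=169252 g(20,2)=163115 g(20,4)=124830 g(20,6)=77330 g(20,8)=38740 g(20,10)=15503 g(20,12)=4845 g(20,14)=1140 g(20,16)=190 g(20,18)=20 g(20,20)=1
t=21: g(21,-3)=177650 g(21,-1)=298452 g(21,1)=332367 g(21,3)=287945 g(21,5)=202160 g(21,7)=116070 g(21,9)=54243 g(21,11)=20348 g(21,13)=5985 g(21,15)=1330 g(21,17)=210 g(21,19)=21 g(21,21)=1
t=22: g(22,-4)=177650 g(22,-2)=476102 g(22,0)=630819 g(22,2)=620312 g(22,4)=490105 g(22,6)=318230 g(22,8)=170313 g(22,10)=74591 g(22,12)=26333 g(22,14)=7315 g(22,16)=1540 g(22,18)=231 g(22,20)=22 g(22,22)=1
t=23: g(23,-3)=653752 g(23,-1)=1106921 g(23,1)=1251131 g(23,3)=1110417 g(23,5)=808335 g(23,7)=488543 g(23,9)=244904 g(23,11)=100924 g(23,13)=33648 g(23,15)=8855 g(23,17)=1771 g(23,19)=253 g(23,21)=23 g(23,23)=1
t=24: g(24,-4)=653752 g(24,-2)=1760673 g(24,0)=2358052 g(24,2)=2361548 g(24,4)=1918752 g(24,6)=1296878 g(24,8)=733447 g(24,10)=345828 g(24,12)=134572 g(24,14)=42503 g(24,16)=10626 g(24,18)=2024 g(24,20)=276 g(24,22)=24 g(24,24)=1
t=25: g(25,-3)=2414425 g(25,-1)=4118725 g(25,1)=4719600 g(25,3)=4280300 g(25,5)=3215630 g(25,7)=2030325 g(25,9)=1079275 g(25,11)=480400 g(25,13)=177075 g(25,15)=53129 g(25,17)=12650 g(25,19)=2300 g(25,21)=300 g(25,23)=25 g(25,25)=1
t=26: g(26,-4)=2414425 g(26,-2)=6533150 g(26,0)=8838325 g(26,2)=8999900 g(26,4)=7495930 g(26,6)=5245955 g(26,8)=3109600 g(26,10)=1559675 g(26,12)=657475 g(26,14)=230204 g(26,16)=65779 g(26,18)=14950 g(26,20)=2600 g(26,22)=325 g(26,24)=26 g(26,26)=1
t=27: g(27,-3)=8947575 g(27,-1)=15371475 g(27,1)=17838225 g(27,3)=16495830 g(27,5)=12741885 g(27,7)=8355555 g(27,9)=4669275 g(27,11)=2217150 g(27,13)=887679 g(27,15)=295983 g(27,17)=80729 g(27,19)=17550 g(27,21)=2925 g(27,23)=351 g(27,25)=27 g(27,27)=1
t=28: g(28,-4)=8947575 g(28,-2)=24319050 g(28,0)=33209700 g(28,2)=34334055 g(28,4)=29237715 g(28,6)=21097440 g(28,8)=13024830 g(28,10)=6886425 g(28,12)=3104829 g(28,14)=1183662 g(28,16)=376712 g(28,18)=98279 g(28,20)=20475 g(28,22)=3276 g(28,24)=378 g(28,26)=28 g(28,28)=1
Paths never hitting -5: Σ_s g(28,s) = 175844430
Paths hitting -5: 2^28 - 175844430 = 92591026
P = 92591026/268435456 = 46295513/134217728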